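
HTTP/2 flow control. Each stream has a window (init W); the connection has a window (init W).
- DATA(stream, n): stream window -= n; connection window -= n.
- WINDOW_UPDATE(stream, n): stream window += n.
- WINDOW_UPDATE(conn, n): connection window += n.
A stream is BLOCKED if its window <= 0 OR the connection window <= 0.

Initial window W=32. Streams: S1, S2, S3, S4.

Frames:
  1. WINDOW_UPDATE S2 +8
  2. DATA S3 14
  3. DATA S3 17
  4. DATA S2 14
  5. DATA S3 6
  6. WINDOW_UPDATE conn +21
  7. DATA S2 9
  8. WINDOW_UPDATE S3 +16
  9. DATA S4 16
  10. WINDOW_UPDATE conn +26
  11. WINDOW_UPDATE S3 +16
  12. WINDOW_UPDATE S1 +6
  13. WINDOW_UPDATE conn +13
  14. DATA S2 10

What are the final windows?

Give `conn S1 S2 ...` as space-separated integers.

Op 1: conn=32 S1=32 S2=40 S3=32 S4=32 blocked=[]
Op 2: conn=18 S1=32 S2=40 S3=18 S4=32 blocked=[]
Op 3: conn=1 S1=32 S2=40 S3=1 S4=32 blocked=[]
Op 4: conn=-13 S1=32 S2=26 S3=1 S4=32 blocked=[1, 2, 3, 4]
Op 5: conn=-19 S1=32 S2=26 S3=-5 S4=32 blocked=[1, 2, 3, 4]
Op 6: conn=2 S1=32 S2=26 S3=-5 S4=32 blocked=[3]
Op 7: conn=-7 S1=32 S2=17 S3=-5 S4=32 blocked=[1, 2, 3, 4]
Op 8: conn=-7 S1=32 S2=17 S3=11 S4=32 blocked=[1, 2, 3, 4]
Op 9: conn=-23 S1=32 S2=17 S3=11 S4=16 blocked=[1, 2, 3, 4]
Op 10: conn=3 S1=32 S2=17 S3=11 S4=16 blocked=[]
Op 11: conn=3 S1=32 S2=17 S3=27 S4=16 blocked=[]
Op 12: conn=3 S1=38 S2=17 S3=27 S4=16 blocked=[]
Op 13: conn=16 S1=38 S2=17 S3=27 S4=16 blocked=[]
Op 14: conn=6 S1=38 S2=7 S3=27 S4=16 blocked=[]

Answer: 6 38 7 27 16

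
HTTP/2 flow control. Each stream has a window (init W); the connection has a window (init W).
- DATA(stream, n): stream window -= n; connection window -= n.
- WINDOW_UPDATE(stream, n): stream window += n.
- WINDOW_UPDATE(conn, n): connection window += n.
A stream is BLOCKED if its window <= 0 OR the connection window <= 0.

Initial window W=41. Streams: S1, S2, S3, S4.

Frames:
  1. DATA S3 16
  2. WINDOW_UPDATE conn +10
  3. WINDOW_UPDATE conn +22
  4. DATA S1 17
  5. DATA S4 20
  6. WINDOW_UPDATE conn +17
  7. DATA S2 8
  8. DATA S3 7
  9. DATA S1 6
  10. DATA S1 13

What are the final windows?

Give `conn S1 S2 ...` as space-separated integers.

Answer: 3 5 33 18 21

Derivation:
Op 1: conn=25 S1=41 S2=41 S3=25 S4=41 blocked=[]
Op 2: conn=35 S1=41 S2=41 S3=25 S4=41 blocked=[]
Op 3: conn=57 S1=41 S2=41 S3=25 S4=41 blocked=[]
Op 4: conn=40 S1=24 S2=41 S3=25 S4=41 blocked=[]
Op 5: conn=20 S1=24 S2=41 S3=25 S4=21 blocked=[]
Op 6: conn=37 S1=24 S2=41 S3=25 S4=21 blocked=[]
Op 7: conn=29 S1=24 S2=33 S3=25 S4=21 blocked=[]
Op 8: conn=22 S1=24 S2=33 S3=18 S4=21 blocked=[]
Op 9: conn=16 S1=18 S2=33 S3=18 S4=21 blocked=[]
Op 10: conn=3 S1=5 S2=33 S3=18 S4=21 blocked=[]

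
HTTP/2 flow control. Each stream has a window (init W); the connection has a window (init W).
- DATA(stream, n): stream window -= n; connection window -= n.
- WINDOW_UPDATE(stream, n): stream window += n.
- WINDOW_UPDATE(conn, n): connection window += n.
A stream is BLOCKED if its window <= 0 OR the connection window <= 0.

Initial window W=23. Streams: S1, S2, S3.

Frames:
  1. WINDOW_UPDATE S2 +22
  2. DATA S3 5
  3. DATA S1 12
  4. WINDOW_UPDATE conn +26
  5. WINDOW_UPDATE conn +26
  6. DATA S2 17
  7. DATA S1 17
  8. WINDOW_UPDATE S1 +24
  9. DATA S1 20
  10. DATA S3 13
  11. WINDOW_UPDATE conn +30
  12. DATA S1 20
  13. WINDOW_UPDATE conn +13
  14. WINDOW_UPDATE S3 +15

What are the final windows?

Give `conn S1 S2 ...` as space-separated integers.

Op 1: conn=23 S1=23 S2=45 S3=23 blocked=[]
Op 2: conn=18 S1=23 S2=45 S3=18 blocked=[]
Op 3: conn=6 S1=11 S2=45 S3=18 blocked=[]
Op 4: conn=32 S1=11 S2=45 S3=18 blocked=[]
Op 5: conn=58 S1=11 S2=45 S3=18 blocked=[]
Op 6: conn=41 S1=11 S2=28 S3=18 blocked=[]
Op 7: conn=24 S1=-6 S2=28 S3=18 blocked=[1]
Op 8: conn=24 S1=18 S2=28 S3=18 blocked=[]
Op 9: conn=4 S1=-2 S2=28 S3=18 blocked=[1]
Op 10: conn=-9 S1=-2 S2=28 S3=5 blocked=[1, 2, 3]
Op 11: conn=21 S1=-2 S2=28 S3=5 blocked=[1]
Op 12: conn=1 S1=-22 S2=28 S3=5 blocked=[1]
Op 13: conn=14 S1=-22 S2=28 S3=5 blocked=[1]
Op 14: conn=14 S1=-22 S2=28 S3=20 blocked=[1]

Answer: 14 -22 28 20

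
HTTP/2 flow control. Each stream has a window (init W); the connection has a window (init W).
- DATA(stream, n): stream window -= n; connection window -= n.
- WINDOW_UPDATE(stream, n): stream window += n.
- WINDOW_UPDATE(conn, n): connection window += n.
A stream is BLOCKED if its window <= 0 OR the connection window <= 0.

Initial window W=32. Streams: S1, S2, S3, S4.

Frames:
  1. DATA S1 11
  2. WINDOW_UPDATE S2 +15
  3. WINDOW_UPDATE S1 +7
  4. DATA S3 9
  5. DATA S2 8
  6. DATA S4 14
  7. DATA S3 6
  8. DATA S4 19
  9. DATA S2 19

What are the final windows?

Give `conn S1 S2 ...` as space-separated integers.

Answer: -54 28 20 17 -1

Derivation:
Op 1: conn=21 S1=21 S2=32 S3=32 S4=32 blocked=[]
Op 2: conn=21 S1=21 S2=47 S3=32 S4=32 blocked=[]
Op 3: conn=21 S1=28 S2=47 S3=32 S4=32 blocked=[]
Op 4: conn=12 S1=28 S2=47 S3=23 S4=32 blocked=[]
Op 5: conn=4 S1=28 S2=39 S3=23 S4=32 blocked=[]
Op 6: conn=-10 S1=28 S2=39 S3=23 S4=18 blocked=[1, 2, 3, 4]
Op 7: conn=-16 S1=28 S2=39 S3=17 S4=18 blocked=[1, 2, 3, 4]
Op 8: conn=-35 S1=28 S2=39 S3=17 S4=-1 blocked=[1, 2, 3, 4]
Op 9: conn=-54 S1=28 S2=20 S3=17 S4=-1 blocked=[1, 2, 3, 4]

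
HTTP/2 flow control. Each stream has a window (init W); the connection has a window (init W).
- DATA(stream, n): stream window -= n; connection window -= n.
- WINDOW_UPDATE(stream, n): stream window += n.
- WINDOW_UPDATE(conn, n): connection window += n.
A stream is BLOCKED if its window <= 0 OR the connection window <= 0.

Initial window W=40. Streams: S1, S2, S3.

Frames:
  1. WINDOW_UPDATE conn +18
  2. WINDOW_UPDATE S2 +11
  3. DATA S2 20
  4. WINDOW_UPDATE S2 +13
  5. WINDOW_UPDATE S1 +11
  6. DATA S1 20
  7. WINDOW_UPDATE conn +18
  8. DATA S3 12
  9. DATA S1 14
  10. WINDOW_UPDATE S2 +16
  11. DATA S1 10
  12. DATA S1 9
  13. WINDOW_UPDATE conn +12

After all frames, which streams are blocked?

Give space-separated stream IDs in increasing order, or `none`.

Op 1: conn=58 S1=40 S2=40 S3=40 blocked=[]
Op 2: conn=58 S1=40 S2=51 S3=40 blocked=[]
Op 3: conn=38 S1=40 S2=31 S3=40 blocked=[]
Op 4: conn=38 S1=40 S2=44 S3=40 blocked=[]
Op 5: conn=38 S1=51 S2=44 S3=40 blocked=[]
Op 6: conn=18 S1=31 S2=44 S3=40 blocked=[]
Op 7: conn=36 S1=31 S2=44 S3=40 blocked=[]
Op 8: conn=24 S1=31 S2=44 S3=28 blocked=[]
Op 9: conn=10 S1=17 S2=44 S3=28 blocked=[]
Op 10: conn=10 S1=17 S2=60 S3=28 blocked=[]
Op 11: conn=0 S1=7 S2=60 S3=28 blocked=[1, 2, 3]
Op 12: conn=-9 S1=-2 S2=60 S3=28 blocked=[1, 2, 3]
Op 13: conn=3 S1=-2 S2=60 S3=28 blocked=[1]

Answer: S1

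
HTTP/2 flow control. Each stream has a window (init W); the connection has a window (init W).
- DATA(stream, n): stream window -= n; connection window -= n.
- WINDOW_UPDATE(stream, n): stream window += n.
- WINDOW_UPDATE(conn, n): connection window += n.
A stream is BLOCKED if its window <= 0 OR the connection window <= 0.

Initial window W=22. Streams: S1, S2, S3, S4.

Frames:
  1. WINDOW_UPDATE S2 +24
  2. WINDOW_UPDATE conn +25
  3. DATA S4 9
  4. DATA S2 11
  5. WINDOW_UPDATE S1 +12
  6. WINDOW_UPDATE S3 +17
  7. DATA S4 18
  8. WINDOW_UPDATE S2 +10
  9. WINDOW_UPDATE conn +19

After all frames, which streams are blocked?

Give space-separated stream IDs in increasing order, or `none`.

Answer: S4

Derivation:
Op 1: conn=22 S1=22 S2=46 S3=22 S4=22 blocked=[]
Op 2: conn=47 S1=22 S2=46 S3=22 S4=22 blocked=[]
Op 3: conn=38 S1=22 S2=46 S3=22 S4=13 blocked=[]
Op 4: conn=27 S1=22 S2=35 S3=22 S4=13 blocked=[]
Op 5: conn=27 S1=34 S2=35 S3=22 S4=13 blocked=[]
Op 6: conn=27 S1=34 S2=35 S3=39 S4=13 blocked=[]
Op 7: conn=9 S1=34 S2=35 S3=39 S4=-5 blocked=[4]
Op 8: conn=9 S1=34 S2=45 S3=39 S4=-5 blocked=[4]
Op 9: conn=28 S1=34 S2=45 S3=39 S4=-5 blocked=[4]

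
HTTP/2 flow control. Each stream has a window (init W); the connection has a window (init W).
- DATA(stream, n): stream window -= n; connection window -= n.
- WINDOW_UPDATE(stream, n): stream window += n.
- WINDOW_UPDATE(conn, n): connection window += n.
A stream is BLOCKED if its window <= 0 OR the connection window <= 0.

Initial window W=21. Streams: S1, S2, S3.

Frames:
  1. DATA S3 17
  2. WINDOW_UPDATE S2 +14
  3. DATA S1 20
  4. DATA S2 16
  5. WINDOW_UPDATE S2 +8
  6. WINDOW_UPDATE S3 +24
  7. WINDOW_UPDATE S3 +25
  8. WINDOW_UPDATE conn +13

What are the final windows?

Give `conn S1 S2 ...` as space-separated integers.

Answer: -19 1 27 53

Derivation:
Op 1: conn=4 S1=21 S2=21 S3=4 blocked=[]
Op 2: conn=4 S1=21 S2=35 S3=4 blocked=[]
Op 3: conn=-16 S1=1 S2=35 S3=4 blocked=[1, 2, 3]
Op 4: conn=-32 S1=1 S2=19 S3=4 blocked=[1, 2, 3]
Op 5: conn=-32 S1=1 S2=27 S3=4 blocked=[1, 2, 3]
Op 6: conn=-32 S1=1 S2=27 S3=28 blocked=[1, 2, 3]
Op 7: conn=-32 S1=1 S2=27 S3=53 blocked=[1, 2, 3]
Op 8: conn=-19 S1=1 S2=27 S3=53 blocked=[1, 2, 3]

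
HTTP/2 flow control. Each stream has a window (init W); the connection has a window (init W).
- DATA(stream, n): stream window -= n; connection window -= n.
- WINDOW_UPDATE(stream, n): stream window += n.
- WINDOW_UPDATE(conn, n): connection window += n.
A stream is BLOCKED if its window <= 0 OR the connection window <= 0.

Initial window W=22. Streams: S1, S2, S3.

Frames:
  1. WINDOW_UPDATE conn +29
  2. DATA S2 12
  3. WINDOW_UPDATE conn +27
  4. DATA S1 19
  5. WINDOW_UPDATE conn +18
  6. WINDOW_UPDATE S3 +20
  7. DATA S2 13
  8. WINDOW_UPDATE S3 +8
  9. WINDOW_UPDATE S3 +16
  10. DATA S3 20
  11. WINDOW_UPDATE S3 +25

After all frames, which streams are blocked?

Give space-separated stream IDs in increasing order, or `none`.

Op 1: conn=51 S1=22 S2=22 S3=22 blocked=[]
Op 2: conn=39 S1=22 S2=10 S3=22 blocked=[]
Op 3: conn=66 S1=22 S2=10 S3=22 blocked=[]
Op 4: conn=47 S1=3 S2=10 S3=22 blocked=[]
Op 5: conn=65 S1=3 S2=10 S3=22 blocked=[]
Op 6: conn=65 S1=3 S2=10 S3=42 blocked=[]
Op 7: conn=52 S1=3 S2=-3 S3=42 blocked=[2]
Op 8: conn=52 S1=3 S2=-3 S3=50 blocked=[2]
Op 9: conn=52 S1=3 S2=-3 S3=66 blocked=[2]
Op 10: conn=32 S1=3 S2=-3 S3=46 blocked=[2]
Op 11: conn=32 S1=3 S2=-3 S3=71 blocked=[2]

Answer: S2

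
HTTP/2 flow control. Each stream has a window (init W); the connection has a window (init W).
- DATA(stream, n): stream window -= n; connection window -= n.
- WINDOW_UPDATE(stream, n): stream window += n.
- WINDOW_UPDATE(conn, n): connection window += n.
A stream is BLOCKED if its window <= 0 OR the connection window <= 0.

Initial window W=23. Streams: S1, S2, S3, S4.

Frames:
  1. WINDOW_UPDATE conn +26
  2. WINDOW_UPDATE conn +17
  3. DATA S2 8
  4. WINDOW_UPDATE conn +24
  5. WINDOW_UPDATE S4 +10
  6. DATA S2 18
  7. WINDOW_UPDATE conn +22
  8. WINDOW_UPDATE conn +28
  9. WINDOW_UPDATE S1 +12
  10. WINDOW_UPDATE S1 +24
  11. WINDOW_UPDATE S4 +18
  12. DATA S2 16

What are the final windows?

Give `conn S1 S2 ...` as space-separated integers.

Op 1: conn=49 S1=23 S2=23 S3=23 S4=23 blocked=[]
Op 2: conn=66 S1=23 S2=23 S3=23 S4=23 blocked=[]
Op 3: conn=58 S1=23 S2=15 S3=23 S4=23 blocked=[]
Op 4: conn=82 S1=23 S2=15 S3=23 S4=23 blocked=[]
Op 5: conn=82 S1=23 S2=15 S3=23 S4=33 blocked=[]
Op 6: conn=64 S1=23 S2=-3 S3=23 S4=33 blocked=[2]
Op 7: conn=86 S1=23 S2=-3 S3=23 S4=33 blocked=[2]
Op 8: conn=114 S1=23 S2=-3 S3=23 S4=33 blocked=[2]
Op 9: conn=114 S1=35 S2=-3 S3=23 S4=33 blocked=[2]
Op 10: conn=114 S1=59 S2=-3 S3=23 S4=33 blocked=[2]
Op 11: conn=114 S1=59 S2=-3 S3=23 S4=51 blocked=[2]
Op 12: conn=98 S1=59 S2=-19 S3=23 S4=51 blocked=[2]

Answer: 98 59 -19 23 51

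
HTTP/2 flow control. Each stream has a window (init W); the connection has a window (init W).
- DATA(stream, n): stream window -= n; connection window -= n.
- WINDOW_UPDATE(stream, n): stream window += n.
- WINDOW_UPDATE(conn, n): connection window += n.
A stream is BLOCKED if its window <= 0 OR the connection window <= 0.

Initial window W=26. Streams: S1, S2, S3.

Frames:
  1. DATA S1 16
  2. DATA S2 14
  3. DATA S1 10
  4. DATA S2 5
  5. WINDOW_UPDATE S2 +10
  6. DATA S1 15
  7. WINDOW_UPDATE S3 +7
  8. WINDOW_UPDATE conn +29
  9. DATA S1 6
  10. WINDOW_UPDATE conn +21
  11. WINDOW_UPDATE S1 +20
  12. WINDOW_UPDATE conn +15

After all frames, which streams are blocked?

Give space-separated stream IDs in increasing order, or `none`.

Answer: S1

Derivation:
Op 1: conn=10 S1=10 S2=26 S3=26 blocked=[]
Op 2: conn=-4 S1=10 S2=12 S3=26 blocked=[1, 2, 3]
Op 3: conn=-14 S1=0 S2=12 S3=26 blocked=[1, 2, 3]
Op 4: conn=-19 S1=0 S2=7 S3=26 blocked=[1, 2, 3]
Op 5: conn=-19 S1=0 S2=17 S3=26 blocked=[1, 2, 3]
Op 6: conn=-34 S1=-15 S2=17 S3=26 blocked=[1, 2, 3]
Op 7: conn=-34 S1=-15 S2=17 S3=33 blocked=[1, 2, 3]
Op 8: conn=-5 S1=-15 S2=17 S3=33 blocked=[1, 2, 3]
Op 9: conn=-11 S1=-21 S2=17 S3=33 blocked=[1, 2, 3]
Op 10: conn=10 S1=-21 S2=17 S3=33 blocked=[1]
Op 11: conn=10 S1=-1 S2=17 S3=33 blocked=[1]
Op 12: conn=25 S1=-1 S2=17 S3=33 blocked=[1]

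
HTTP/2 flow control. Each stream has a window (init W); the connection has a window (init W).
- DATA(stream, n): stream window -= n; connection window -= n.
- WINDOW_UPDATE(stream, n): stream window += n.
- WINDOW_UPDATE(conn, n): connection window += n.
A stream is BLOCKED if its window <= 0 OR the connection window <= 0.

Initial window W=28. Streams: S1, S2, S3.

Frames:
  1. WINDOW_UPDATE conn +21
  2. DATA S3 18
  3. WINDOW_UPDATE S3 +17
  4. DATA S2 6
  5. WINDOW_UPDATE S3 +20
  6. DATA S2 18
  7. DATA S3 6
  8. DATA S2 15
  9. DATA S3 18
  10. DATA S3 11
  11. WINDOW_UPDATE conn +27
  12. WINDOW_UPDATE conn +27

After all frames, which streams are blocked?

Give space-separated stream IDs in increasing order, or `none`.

Answer: S2

Derivation:
Op 1: conn=49 S1=28 S2=28 S3=28 blocked=[]
Op 2: conn=31 S1=28 S2=28 S3=10 blocked=[]
Op 3: conn=31 S1=28 S2=28 S3=27 blocked=[]
Op 4: conn=25 S1=28 S2=22 S3=27 blocked=[]
Op 5: conn=25 S1=28 S2=22 S3=47 blocked=[]
Op 6: conn=7 S1=28 S2=4 S3=47 blocked=[]
Op 7: conn=1 S1=28 S2=4 S3=41 blocked=[]
Op 8: conn=-14 S1=28 S2=-11 S3=41 blocked=[1, 2, 3]
Op 9: conn=-32 S1=28 S2=-11 S3=23 blocked=[1, 2, 3]
Op 10: conn=-43 S1=28 S2=-11 S3=12 blocked=[1, 2, 3]
Op 11: conn=-16 S1=28 S2=-11 S3=12 blocked=[1, 2, 3]
Op 12: conn=11 S1=28 S2=-11 S3=12 blocked=[2]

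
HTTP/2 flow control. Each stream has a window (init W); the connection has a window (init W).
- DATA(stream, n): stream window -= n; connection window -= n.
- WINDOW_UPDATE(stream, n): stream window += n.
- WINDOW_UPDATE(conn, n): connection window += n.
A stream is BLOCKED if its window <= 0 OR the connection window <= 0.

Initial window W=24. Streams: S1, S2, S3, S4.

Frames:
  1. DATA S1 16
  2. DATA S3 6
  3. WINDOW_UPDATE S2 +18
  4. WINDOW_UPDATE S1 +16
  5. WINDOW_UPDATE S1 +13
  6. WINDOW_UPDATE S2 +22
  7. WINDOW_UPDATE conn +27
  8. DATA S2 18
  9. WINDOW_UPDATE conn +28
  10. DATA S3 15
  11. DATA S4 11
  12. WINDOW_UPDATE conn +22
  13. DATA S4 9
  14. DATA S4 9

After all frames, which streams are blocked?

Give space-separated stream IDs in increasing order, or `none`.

Answer: S4

Derivation:
Op 1: conn=8 S1=8 S2=24 S3=24 S4=24 blocked=[]
Op 2: conn=2 S1=8 S2=24 S3=18 S4=24 blocked=[]
Op 3: conn=2 S1=8 S2=42 S3=18 S4=24 blocked=[]
Op 4: conn=2 S1=24 S2=42 S3=18 S4=24 blocked=[]
Op 5: conn=2 S1=37 S2=42 S3=18 S4=24 blocked=[]
Op 6: conn=2 S1=37 S2=64 S3=18 S4=24 blocked=[]
Op 7: conn=29 S1=37 S2=64 S3=18 S4=24 blocked=[]
Op 8: conn=11 S1=37 S2=46 S3=18 S4=24 blocked=[]
Op 9: conn=39 S1=37 S2=46 S3=18 S4=24 blocked=[]
Op 10: conn=24 S1=37 S2=46 S3=3 S4=24 blocked=[]
Op 11: conn=13 S1=37 S2=46 S3=3 S4=13 blocked=[]
Op 12: conn=35 S1=37 S2=46 S3=3 S4=13 blocked=[]
Op 13: conn=26 S1=37 S2=46 S3=3 S4=4 blocked=[]
Op 14: conn=17 S1=37 S2=46 S3=3 S4=-5 blocked=[4]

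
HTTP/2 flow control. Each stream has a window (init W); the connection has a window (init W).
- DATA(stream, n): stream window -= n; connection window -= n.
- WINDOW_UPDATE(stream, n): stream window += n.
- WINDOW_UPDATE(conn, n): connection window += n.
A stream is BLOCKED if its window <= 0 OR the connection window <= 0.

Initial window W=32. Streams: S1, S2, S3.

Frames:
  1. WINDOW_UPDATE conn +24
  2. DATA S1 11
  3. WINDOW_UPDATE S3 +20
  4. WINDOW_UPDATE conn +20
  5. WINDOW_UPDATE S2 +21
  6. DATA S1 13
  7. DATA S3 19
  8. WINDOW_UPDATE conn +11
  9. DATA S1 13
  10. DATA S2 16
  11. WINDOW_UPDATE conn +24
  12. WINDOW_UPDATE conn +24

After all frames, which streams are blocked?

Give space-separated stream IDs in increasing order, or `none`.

Answer: S1

Derivation:
Op 1: conn=56 S1=32 S2=32 S3=32 blocked=[]
Op 2: conn=45 S1=21 S2=32 S3=32 blocked=[]
Op 3: conn=45 S1=21 S2=32 S3=52 blocked=[]
Op 4: conn=65 S1=21 S2=32 S3=52 blocked=[]
Op 5: conn=65 S1=21 S2=53 S3=52 blocked=[]
Op 6: conn=52 S1=8 S2=53 S3=52 blocked=[]
Op 7: conn=33 S1=8 S2=53 S3=33 blocked=[]
Op 8: conn=44 S1=8 S2=53 S3=33 blocked=[]
Op 9: conn=31 S1=-5 S2=53 S3=33 blocked=[1]
Op 10: conn=15 S1=-5 S2=37 S3=33 blocked=[1]
Op 11: conn=39 S1=-5 S2=37 S3=33 blocked=[1]
Op 12: conn=63 S1=-5 S2=37 S3=33 blocked=[1]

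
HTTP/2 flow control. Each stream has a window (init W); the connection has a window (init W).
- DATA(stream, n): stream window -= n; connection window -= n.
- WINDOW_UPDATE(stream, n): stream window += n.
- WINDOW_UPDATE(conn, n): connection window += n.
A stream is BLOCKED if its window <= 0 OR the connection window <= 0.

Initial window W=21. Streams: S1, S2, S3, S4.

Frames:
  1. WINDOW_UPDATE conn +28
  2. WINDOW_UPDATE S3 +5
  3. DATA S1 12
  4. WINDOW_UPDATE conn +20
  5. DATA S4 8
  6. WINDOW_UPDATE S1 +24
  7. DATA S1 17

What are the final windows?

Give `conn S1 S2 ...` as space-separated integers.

Answer: 32 16 21 26 13

Derivation:
Op 1: conn=49 S1=21 S2=21 S3=21 S4=21 blocked=[]
Op 2: conn=49 S1=21 S2=21 S3=26 S4=21 blocked=[]
Op 3: conn=37 S1=9 S2=21 S3=26 S4=21 blocked=[]
Op 4: conn=57 S1=9 S2=21 S3=26 S4=21 blocked=[]
Op 5: conn=49 S1=9 S2=21 S3=26 S4=13 blocked=[]
Op 6: conn=49 S1=33 S2=21 S3=26 S4=13 blocked=[]
Op 7: conn=32 S1=16 S2=21 S3=26 S4=13 blocked=[]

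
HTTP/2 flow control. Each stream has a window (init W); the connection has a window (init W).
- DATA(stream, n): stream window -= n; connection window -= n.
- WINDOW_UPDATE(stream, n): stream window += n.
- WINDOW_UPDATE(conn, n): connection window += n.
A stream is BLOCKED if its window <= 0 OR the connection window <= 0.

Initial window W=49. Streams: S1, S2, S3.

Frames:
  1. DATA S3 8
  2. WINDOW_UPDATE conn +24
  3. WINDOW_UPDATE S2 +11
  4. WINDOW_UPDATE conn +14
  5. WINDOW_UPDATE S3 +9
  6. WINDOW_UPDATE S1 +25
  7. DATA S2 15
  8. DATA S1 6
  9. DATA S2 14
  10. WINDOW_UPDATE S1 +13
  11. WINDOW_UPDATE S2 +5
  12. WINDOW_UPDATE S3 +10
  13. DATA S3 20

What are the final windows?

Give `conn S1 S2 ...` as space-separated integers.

Answer: 24 81 36 40

Derivation:
Op 1: conn=41 S1=49 S2=49 S3=41 blocked=[]
Op 2: conn=65 S1=49 S2=49 S3=41 blocked=[]
Op 3: conn=65 S1=49 S2=60 S3=41 blocked=[]
Op 4: conn=79 S1=49 S2=60 S3=41 blocked=[]
Op 5: conn=79 S1=49 S2=60 S3=50 blocked=[]
Op 6: conn=79 S1=74 S2=60 S3=50 blocked=[]
Op 7: conn=64 S1=74 S2=45 S3=50 blocked=[]
Op 8: conn=58 S1=68 S2=45 S3=50 blocked=[]
Op 9: conn=44 S1=68 S2=31 S3=50 blocked=[]
Op 10: conn=44 S1=81 S2=31 S3=50 blocked=[]
Op 11: conn=44 S1=81 S2=36 S3=50 blocked=[]
Op 12: conn=44 S1=81 S2=36 S3=60 blocked=[]
Op 13: conn=24 S1=81 S2=36 S3=40 blocked=[]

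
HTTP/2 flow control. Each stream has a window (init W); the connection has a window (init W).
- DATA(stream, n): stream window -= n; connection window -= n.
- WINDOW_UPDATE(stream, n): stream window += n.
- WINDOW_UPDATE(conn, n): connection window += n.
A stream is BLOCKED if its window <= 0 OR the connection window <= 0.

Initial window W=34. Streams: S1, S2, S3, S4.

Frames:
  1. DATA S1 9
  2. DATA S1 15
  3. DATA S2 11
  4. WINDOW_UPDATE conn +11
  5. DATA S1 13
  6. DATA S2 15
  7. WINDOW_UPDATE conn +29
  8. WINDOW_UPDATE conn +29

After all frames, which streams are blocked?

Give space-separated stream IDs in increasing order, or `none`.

Op 1: conn=25 S1=25 S2=34 S3=34 S4=34 blocked=[]
Op 2: conn=10 S1=10 S2=34 S3=34 S4=34 blocked=[]
Op 3: conn=-1 S1=10 S2=23 S3=34 S4=34 blocked=[1, 2, 3, 4]
Op 4: conn=10 S1=10 S2=23 S3=34 S4=34 blocked=[]
Op 5: conn=-3 S1=-3 S2=23 S3=34 S4=34 blocked=[1, 2, 3, 4]
Op 6: conn=-18 S1=-3 S2=8 S3=34 S4=34 blocked=[1, 2, 3, 4]
Op 7: conn=11 S1=-3 S2=8 S3=34 S4=34 blocked=[1]
Op 8: conn=40 S1=-3 S2=8 S3=34 S4=34 blocked=[1]

Answer: S1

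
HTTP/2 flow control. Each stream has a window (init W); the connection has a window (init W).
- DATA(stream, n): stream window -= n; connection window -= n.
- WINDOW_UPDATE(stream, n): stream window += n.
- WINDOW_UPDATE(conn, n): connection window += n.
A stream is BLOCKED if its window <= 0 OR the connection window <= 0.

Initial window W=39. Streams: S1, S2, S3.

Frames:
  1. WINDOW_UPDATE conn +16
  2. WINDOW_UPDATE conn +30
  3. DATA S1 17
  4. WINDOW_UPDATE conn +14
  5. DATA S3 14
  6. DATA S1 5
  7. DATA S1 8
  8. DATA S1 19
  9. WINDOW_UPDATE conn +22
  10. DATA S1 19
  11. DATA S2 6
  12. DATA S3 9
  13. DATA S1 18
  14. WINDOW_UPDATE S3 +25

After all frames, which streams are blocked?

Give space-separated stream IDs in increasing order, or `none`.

Op 1: conn=55 S1=39 S2=39 S3=39 blocked=[]
Op 2: conn=85 S1=39 S2=39 S3=39 blocked=[]
Op 3: conn=68 S1=22 S2=39 S3=39 blocked=[]
Op 4: conn=82 S1=22 S2=39 S3=39 blocked=[]
Op 5: conn=68 S1=22 S2=39 S3=25 blocked=[]
Op 6: conn=63 S1=17 S2=39 S3=25 blocked=[]
Op 7: conn=55 S1=9 S2=39 S3=25 blocked=[]
Op 8: conn=36 S1=-10 S2=39 S3=25 blocked=[1]
Op 9: conn=58 S1=-10 S2=39 S3=25 blocked=[1]
Op 10: conn=39 S1=-29 S2=39 S3=25 blocked=[1]
Op 11: conn=33 S1=-29 S2=33 S3=25 blocked=[1]
Op 12: conn=24 S1=-29 S2=33 S3=16 blocked=[1]
Op 13: conn=6 S1=-47 S2=33 S3=16 blocked=[1]
Op 14: conn=6 S1=-47 S2=33 S3=41 blocked=[1]

Answer: S1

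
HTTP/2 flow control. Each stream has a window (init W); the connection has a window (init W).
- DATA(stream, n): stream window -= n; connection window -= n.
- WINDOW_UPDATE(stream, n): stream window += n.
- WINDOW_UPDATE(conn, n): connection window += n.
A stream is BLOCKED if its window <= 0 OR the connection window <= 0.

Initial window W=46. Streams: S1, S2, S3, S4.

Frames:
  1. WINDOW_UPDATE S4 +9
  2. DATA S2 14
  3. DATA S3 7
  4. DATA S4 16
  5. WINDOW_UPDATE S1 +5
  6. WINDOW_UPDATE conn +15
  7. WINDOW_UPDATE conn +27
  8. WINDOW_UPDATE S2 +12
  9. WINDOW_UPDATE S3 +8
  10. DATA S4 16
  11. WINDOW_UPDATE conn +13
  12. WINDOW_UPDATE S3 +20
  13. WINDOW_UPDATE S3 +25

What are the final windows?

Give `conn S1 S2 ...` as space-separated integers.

Answer: 48 51 44 92 23

Derivation:
Op 1: conn=46 S1=46 S2=46 S3=46 S4=55 blocked=[]
Op 2: conn=32 S1=46 S2=32 S3=46 S4=55 blocked=[]
Op 3: conn=25 S1=46 S2=32 S3=39 S4=55 blocked=[]
Op 4: conn=9 S1=46 S2=32 S3=39 S4=39 blocked=[]
Op 5: conn=9 S1=51 S2=32 S3=39 S4=39 blocked=[]
Op 6: conn=24 S1=51 S2=32 S3=39 S4=39 blocked=[]
Op 7: conn=51 S1=51 S2=32 S3=39 S4=39 blocked=[]
Op 8: conn=51 S1=51 S2=44 S3=39 S4=39 blocked=[]
Op 9: conn=51 S1=51 S2=44 S3=47 S4=39 blocked=[]
Op 10: conn=35 S1=51 S2=44 S3=47 S4=23 blocked=[]
Op 11: conn=48 S1=51 S2=44 S3=47 S4=23 blocked=[]
Op 12: conn=48 S1=51 S2=44 S3=67 S4=23 blocked=[]
Op 13: conn=48 S1=51 S2=44 S3=92 S4=23 blocked=[]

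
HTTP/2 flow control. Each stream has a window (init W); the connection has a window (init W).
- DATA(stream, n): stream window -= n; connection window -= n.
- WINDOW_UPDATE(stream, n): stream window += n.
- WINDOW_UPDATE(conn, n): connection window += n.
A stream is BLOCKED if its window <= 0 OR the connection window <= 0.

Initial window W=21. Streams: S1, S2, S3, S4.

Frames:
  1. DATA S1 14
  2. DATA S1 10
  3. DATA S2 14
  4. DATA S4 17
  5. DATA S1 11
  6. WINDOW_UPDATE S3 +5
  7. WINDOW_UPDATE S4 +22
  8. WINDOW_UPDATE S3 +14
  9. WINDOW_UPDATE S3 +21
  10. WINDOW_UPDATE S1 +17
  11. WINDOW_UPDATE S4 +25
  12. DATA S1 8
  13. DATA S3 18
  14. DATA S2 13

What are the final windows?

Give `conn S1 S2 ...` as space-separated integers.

Answer: -84 -5 -6 43 51

Derivation:
Op 1: conn=7 S1=7 S2=21 S3=21 S4=21 blocked=[]
Op 2: conn=-3 S1=-3 S2=21 S3=21 S4=21 blocked=[1, 2, 3, 4]
Op 3: conn=-17 S1=-3 S2=7 S3=21 S4=21 blocked=[1, 2, 3, 4]
Op 4: conn=-34 S1=-3 S2=7 S3=21 S4=4 blocked=[1, 2, 3, 4]
Op 5: conn=-45 S1=-14 S2=7 S3=21 S4=4 blocked=[1, 2, 3, 4]
Op 6: conn=-45 S1=-14 S2=7 S3=26 S4=4 blocked=[1, 2, 3, 4]
Op 7: conn=-45 S1=-14 S2=7 S3=26 S4=26 blocked=[1, 2, 3, 4]
Op 8: conn=-45 S1=-14 S2=7 S3=40 S4=26 blocked=[1, 2, 3, 4]
Op 9: conn=-45 S1=-14 S2=7 S3=61 S4=26 blocked=[1, 2, 3, 4]
Op 10: conn=-45 S1=3 S2=7 S3=61 S4=26 blocked=[1, 2, 3, 4]
Op 11: conn=-45 S1=3 S2=7 S3=61 S4=51 blocked=[1, 2, 3, 4]
Op 12: conn=-53 S1=-5 S2=7 S3=61 S4=51 blocked=[1, 2, 3, 4]
Op 13: conn=-71 S1=-5 S2=7 S3=43 S4=51 blocked=[1, 2, 3, 4]
Op 14: conn=-84 S1=-5 S2=-6 S3=43 S4=51 blocked=[1, 2, 3, 4]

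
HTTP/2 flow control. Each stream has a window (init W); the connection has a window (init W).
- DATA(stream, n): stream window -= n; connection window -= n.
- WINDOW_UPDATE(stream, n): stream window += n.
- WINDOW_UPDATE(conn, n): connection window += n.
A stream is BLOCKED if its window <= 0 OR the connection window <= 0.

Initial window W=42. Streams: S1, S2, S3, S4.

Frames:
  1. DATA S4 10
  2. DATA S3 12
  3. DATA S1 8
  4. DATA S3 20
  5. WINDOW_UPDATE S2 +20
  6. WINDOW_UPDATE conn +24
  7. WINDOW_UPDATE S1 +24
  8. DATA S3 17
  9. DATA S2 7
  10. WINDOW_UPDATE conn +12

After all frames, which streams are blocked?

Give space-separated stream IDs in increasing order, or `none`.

Op 1: conn=32 S1=42 S2=42 S3=42 S4=32 blocked=[]
Op 2: conn=20 S1=42 S2=42 S3=30 S4=32 blocked=[]
Op 3: conn=12 S1=34 S2=42 S3=30 S4=32 blocked=[]
Op 4: conn=-8 S1=34 S2=42 S3=10 S4=32 blocked=[1, 2, 3, 4]
Op 5: conn=-8 S1=34 S2=62 S3=10 S4=32 blocked=[1, 2, 3, 4]
Op 6: conn=16 S1=34 S2=62 S3=10 S4=32 blocked=[]
Op 7: conn=16 S1=58 S2=62 S3=10 S4=32 blocked=[]
Op 8: conn=-1 S1=58 S2=62 S3=-7 S4=32 blocked=[1, 2, 3, 4]
Op 9: conn=-8 S1=58 S2=55 S3=-7 S4=32 blocked=[1, 2, 3, 4]
Op 10: conn=4 S1=58 S2=55 S3=-7 S4=32 blocked=[3]

Answer: S3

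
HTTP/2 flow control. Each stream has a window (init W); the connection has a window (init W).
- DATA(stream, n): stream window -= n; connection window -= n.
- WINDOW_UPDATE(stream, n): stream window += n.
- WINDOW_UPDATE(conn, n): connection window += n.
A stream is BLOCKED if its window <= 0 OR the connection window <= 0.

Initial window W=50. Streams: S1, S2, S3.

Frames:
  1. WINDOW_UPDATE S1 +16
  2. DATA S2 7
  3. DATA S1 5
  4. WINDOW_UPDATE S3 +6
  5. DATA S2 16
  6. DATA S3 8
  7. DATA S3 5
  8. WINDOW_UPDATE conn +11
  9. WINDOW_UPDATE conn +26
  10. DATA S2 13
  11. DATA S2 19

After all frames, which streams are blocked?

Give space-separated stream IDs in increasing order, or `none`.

Answer: S2

Derivation:
Op 1: conn=50 S1=66 S2=50 S3=50 blocked=[]
Op 2: conn=43 S1=66 S2=43 S3=50 blocked=[]
Op 3: conn=38 S1=61 S2=43 S3=50 blocked=[]
Op 4: conn=38 S1=61 S2=43 S3=56 blocked=[]
Op 5: conn=22 S1=61 S2=27 S3=56 blocked=[]
Op 6: conn=14 S1=61 S2=27 S3=48 blocked=[]
Op 7: conn=9 S1=61 S2=27 S3=43 blocked=[]
Op 8: conn=20 S1=61 S2=27 S3=43 blocked=[]
Op 9: conn=46 S1=61 S2=27 S3=43 blocked=[]
Op 10: conn=33 S1=61 S2=14 S3=43 blocked=[]
Op 11: conn=14 S1=61 S2=-5 S3=43 blocked=[2]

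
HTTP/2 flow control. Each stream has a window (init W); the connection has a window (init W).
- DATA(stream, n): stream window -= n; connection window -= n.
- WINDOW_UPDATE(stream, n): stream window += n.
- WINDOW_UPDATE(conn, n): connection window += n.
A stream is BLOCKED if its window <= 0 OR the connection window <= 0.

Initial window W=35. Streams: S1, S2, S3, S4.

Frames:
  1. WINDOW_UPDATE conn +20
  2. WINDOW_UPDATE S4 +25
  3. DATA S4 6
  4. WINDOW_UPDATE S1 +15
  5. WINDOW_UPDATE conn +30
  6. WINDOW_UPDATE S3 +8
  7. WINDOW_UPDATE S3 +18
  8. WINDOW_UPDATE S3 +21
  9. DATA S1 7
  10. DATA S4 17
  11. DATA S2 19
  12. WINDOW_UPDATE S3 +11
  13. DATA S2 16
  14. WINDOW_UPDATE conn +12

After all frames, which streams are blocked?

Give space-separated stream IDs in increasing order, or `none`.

Op 1: conn=55 S1=35 S2=35 S3=35 S4=35 blocked=[]
Op 2: conn=55 S1=35 S2=35 S3=35 S4=60 blocked=[]
Op 3: conn=49 S1=35 S2=35 S3=35 S4=54 blocked=[]
Op 4: conn=49 S1=50 S2=35 S3=35 S4=54 blocked=[]
Op 5: conn=79 S1=50 S2=35 S3=35 S4=54 blocked=[]
Op 6: conn=79 S1=50 S2=35 S3=43 S4=54 blocked=[]
Op 7: conn=79 S1=50 S2=35 S3=61 S4=54 blocked=[]
Op 8: conn=79 S1=50 S2=35 S3=82 S4=54 blocked=[]
Op 9: conn=72 S1=43 S2=35 S3=82 S4=54 blocked=[]
Op 10: conn=55 S1=43 S2=35 S3=82 S4=37 blocked=[]
Op 11: conn=36 S1=43 S2=16 S3=82 S4=37 blocked=[]
Op 12: conn=36 S1=43 S2=16 S3=93 S4=37 blocked=[]
Op 13: conn=20 S1=43 S2=0 S3=93 S4=37 blocked=[2]
Op 14: conn=32 S1=43 S2=0 S3=93 S4=37 blocked=[2]

Answer: S2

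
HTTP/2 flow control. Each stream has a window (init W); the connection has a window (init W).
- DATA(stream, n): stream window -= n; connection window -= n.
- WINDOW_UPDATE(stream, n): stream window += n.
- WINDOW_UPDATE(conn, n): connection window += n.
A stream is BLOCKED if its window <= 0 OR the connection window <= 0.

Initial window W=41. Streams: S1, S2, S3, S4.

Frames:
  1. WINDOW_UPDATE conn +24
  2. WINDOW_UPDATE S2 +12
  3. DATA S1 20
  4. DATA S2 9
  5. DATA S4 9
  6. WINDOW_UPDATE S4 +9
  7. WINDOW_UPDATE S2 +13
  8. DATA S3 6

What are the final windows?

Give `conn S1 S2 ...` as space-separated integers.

Answer: 21 21 57 35 41

Derivation:
Op 1: conn=65 S1=41 S2=41 S3=41 S4=41 blocked=[]
Op 2: conn=65 S1=41 S2=53 S3=41 S4=41 blocked=[]
Op 3: conn=45 S1=21 S2=53 S3=41 S4=41 blocked=[]
Op 4: conn=36 S1=21 S2=44 S3=41 S4=41 blocked=[]
Op 5: conn=27 S1=21 S2=44 S3=41 S4=32 blocked=[]
Op 6: conn=27 S1=21 S2=44 S3=41 S4=41 blocked=[]
Op 7: conn=27 S1=21 S2=57 S3=41 S4=41 blocked=[]
Op 8: conn=21 S1=21 S2=57 S3=35 S4=41 blocked=[]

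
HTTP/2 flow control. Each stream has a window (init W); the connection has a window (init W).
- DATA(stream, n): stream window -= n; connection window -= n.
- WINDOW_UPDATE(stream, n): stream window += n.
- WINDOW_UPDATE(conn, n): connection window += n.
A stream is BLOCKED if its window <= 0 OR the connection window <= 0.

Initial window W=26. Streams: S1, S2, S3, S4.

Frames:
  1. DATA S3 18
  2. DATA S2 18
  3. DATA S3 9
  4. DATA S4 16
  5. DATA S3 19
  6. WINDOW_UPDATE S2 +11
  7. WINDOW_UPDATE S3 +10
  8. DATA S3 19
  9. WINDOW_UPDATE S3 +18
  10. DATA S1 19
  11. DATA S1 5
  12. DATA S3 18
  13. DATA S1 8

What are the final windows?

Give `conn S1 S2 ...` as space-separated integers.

Op 1: conn=8 S1=26 S2=26 S3=8 S4=26 blocked=[]
Op 2: conn=-10 S1=26 S2=8 S3=8 S4=26 blocked=[1, 2, 3, 4]
Op 3: conn=-19 S1=26 S2=8 S3=-1 S4=26 blocked=[1, 2, 3, 4]
Op 4: conn=-35 S1=26 S2=8 S3=-1 S4=10 blocked=[1, 2, 3, 4]
Op 5: conn=-54 S1=26 S2=8 S3=-20 S4=10 blocked=[1, 2, 3, 4]
Op 6: conn=-54 S1=26 S2=19 S3=-20 S4=10 blocked=[1, 2, 3, 4]
Op 7: conn=-54 S1=26 S2=19 S3=-10 S4=10 blocked=[1, 2, 3, 4]
Op 8: conn=-73 S1=26 S2=19 S3=-29 S4=10 blocked=[1, 2, 3, 4]
Op 9: conn=-73 S1=26 S2=19 S3=-11 S4=10 blocked=[1, 2, 3, 4]
Op 10: conn=-92 S1=7 S2=19 S3=-11 S4=10 blocked=[1, 2, 3, 4]
Op 11: conn=-97 S1=2 S2=19 S3=-11 S4=10 blocked=[1, 2, 3, 4]
Op 12: conn=-115 S1=2 S2=19 S3=-29 S4=10 blocked=[1, 2, 3, 4]
Op 13: conn=-123 S1=-6 S2=19 S3=-29 S4=10 blocked=[1, 2, 3, 4]

Answer: -123 -6 19 -29 10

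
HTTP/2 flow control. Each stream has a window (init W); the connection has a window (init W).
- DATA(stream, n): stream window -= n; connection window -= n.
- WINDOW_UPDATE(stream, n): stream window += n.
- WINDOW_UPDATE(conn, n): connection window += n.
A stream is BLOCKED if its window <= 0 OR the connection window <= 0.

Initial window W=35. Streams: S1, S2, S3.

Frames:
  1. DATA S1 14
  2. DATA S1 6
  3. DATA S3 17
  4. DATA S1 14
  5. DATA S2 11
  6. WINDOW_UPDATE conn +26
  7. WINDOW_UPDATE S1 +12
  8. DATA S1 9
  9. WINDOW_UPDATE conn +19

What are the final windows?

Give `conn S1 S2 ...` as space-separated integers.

Op 1: conn=21 S1=21 S2=35 S3=35 blocked=[]
Op 2: conn=15 S1=15 S2=35 S3=35 blocked=[]
Op 3: conn=-2 S1=15 S2=35 S3=18 blocked=[1, 2, 3]
Op 4: conn=-16 S1=1 S2=35 S3=18 blocked=[1, 2, 3]
Op 5: conn=-27 S1=1 S2=24 S3=18 blocked=[1, 2, 3]
Op 6: conn=-1 S1=1 S2=24 S3=18 blocked=[1, 2, 3]
Op 7: conn=-1 S1=13 S2=24 S3=18 blocked=[1, 2, 3]
Op 8: conn=-10 S1=4 S2=24 S3=18 blocked=[1, 2, 3]
Op 9: conn=9 S1=4 S2=24 S3=18 blocked=[]

Answer: 9 4 24 18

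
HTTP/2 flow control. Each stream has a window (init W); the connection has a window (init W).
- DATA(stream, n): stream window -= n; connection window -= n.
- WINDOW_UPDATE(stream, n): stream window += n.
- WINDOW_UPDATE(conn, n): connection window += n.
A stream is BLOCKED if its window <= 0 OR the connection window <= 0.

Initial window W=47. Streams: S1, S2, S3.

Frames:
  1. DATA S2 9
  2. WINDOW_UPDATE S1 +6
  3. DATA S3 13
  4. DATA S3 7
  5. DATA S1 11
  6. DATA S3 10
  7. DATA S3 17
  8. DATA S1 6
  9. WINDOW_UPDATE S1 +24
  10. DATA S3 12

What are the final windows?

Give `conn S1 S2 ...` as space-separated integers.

Answer: -38 60 38 -12

Derivation:
Op 1: conn=38 S1=47 S2=38 S3=47 blocked=[]
Op 2: conn=38 S1=53 S2=38 S3=47 blocked=[]
Op 3: conn=25 S1=53 S2=38 S3=34 blocked=[]
Op 4: conn=18 S1=53 S2=38 S3=27 blocked=[]
Op 5: conn=7 S1=42 S2=38 S3=27 blocked=[]
Op 6: conn=-3 S1=42 S2=38 S3=17 blocked=[1, 2, 3]
Op 7: conn=-20 S1=42 S2=38 S3=0 blocked=[1, 2, 3]
Op 8: conn=-26 S1=36 S2=38 S3=0 blocked=[1, 2, 3]
Op 9: conn=-26 S1=60 S2=38 S3=0 blocked=[1, 2, 3]
Op 10: conn=-38 S1=60 S2=38 S3=-12 blocked=[1, 2, 3]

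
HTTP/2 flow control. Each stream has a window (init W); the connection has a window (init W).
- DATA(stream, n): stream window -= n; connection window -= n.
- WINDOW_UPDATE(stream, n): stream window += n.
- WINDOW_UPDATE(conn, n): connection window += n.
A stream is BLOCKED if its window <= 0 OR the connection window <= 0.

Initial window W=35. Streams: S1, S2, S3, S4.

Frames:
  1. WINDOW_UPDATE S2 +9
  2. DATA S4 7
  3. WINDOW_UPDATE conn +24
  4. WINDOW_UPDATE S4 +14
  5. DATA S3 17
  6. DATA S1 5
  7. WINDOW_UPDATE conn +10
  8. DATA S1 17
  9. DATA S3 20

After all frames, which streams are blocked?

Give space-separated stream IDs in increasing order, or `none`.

Op 1: conn=35 S1=35 S2=44 S3=35 S4=35 blocked=[]
Op 2: conn=28 S1=35 S2=44 S3=35 S4=28 blocked=[]
Op 3: conn=52 S1=35 S2=44 S3=35 S4=28 blocked=[]
Op 4: conn=52 S1=35 S2=44 S3=35 S4=42 blocked=[]
Op 5: conn=35 S1=35 S2=44 S3=18 S4=42 blocked=[]
Op 6: conn=30 S1=30 S2=44 S3=18 S4=42 blocked=[]
Op 7: conn=40 S1=30 S2=44 S3=18 S4=42 blocked=[]
Op 8: conn=23 S1=13 S2=44 S3=18 S4=42 blocked=[]
Op 9: conn=3 S1=13 S2=44 S3=-2 S4=42 blocked=[3]

Answer: S3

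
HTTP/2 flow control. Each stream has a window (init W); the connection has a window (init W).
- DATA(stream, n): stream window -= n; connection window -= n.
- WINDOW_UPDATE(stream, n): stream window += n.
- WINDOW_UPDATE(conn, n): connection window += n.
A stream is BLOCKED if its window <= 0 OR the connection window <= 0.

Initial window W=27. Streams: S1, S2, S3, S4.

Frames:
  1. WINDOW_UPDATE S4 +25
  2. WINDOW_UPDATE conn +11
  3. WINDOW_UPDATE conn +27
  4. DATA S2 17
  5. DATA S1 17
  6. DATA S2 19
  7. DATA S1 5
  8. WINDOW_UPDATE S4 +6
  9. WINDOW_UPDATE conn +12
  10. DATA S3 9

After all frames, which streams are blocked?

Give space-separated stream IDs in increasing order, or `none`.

Op 1: conn=27 S1=27 S2=27 S3=27 S4=52 blocked=[]
Op 2: conn=38 S1=27 S2=27 S3=27 S4=52 blocked=[]
Op 3: conn=65 S1=27 S2=27 S3=27 S4=52 blocked=[]
Op 4: conn=48 S1=27 S2=10 S3=27 S4=52 blocked=[]
Op 5: conn=31 S1=10 S2=10 S3=27 S4=52 blocked=[]
Op 6: conn=12 S1=10 S2=-9 S3=27 S4=52 blocked=[2]
Op 7: conn=7 S1=5 S2=-9 S3=27 S4=52 blocked=[2]
Op 8: conn=7 S1=5 S2=-9 S3=27 S4=58 blocked=[2]
Op 9: conn=19 S1=5 S2=-9 S3=27 S4=58 blocked=[2]
Op 10: conn=10 S1=5 S2=-9 S3=18 S4=58 blocked=[2]

Answer: S2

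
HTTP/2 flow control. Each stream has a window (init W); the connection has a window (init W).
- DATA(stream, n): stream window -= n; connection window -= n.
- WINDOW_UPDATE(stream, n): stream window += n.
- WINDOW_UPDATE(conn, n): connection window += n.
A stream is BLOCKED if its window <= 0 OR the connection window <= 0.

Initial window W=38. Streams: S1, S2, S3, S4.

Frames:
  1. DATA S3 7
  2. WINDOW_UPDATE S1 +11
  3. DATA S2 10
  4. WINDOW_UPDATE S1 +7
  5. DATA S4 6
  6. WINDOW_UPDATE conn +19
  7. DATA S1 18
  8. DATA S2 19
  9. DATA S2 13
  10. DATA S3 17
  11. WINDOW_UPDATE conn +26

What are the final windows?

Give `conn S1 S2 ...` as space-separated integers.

Op 1: conn=31 S1=38 S2=38 S3=31 S4=38 blocked=[]
Op 2: conn=31 S1=49 S2=38 S3=31 S4=38 blocked=[]
Op 3: conn=21 S1=49 S2=28 S3=31 S4=38 blocked=[]
Op 4: conn=21 S1=56 S2=28 S3=31 S4=38 blocked=[]
Op 5: conn=15 S1=56 S2=28 S3=31 S4=32 blocked=[]
Op 6: conn=34 S1=56 S2=28 S3=31 S4=32 blocked=[]
Op 7: conn=16 S1=38 S2=28 S3=31 S4=32 blocked=[]
Op 8: conn=-3 S1=38 S2=9 S3=31 S4=32 blocked=[1, 2, 3, 4]
Op 9: conn=-16 S1=38 S2=-4 S3=31 S4=32 blocked=[1, 2, 3, 4]
Op 10: conn=-33 S1=38 S2=-4 S3=14 S4=32 blocked=[1, 2, 3, 4]
Op 11: conn=-7 S1=38 S2=-4 S3=14 S4=32 blocked=[1, 2, 3, 4]

Answer: -7 38 -4 14 32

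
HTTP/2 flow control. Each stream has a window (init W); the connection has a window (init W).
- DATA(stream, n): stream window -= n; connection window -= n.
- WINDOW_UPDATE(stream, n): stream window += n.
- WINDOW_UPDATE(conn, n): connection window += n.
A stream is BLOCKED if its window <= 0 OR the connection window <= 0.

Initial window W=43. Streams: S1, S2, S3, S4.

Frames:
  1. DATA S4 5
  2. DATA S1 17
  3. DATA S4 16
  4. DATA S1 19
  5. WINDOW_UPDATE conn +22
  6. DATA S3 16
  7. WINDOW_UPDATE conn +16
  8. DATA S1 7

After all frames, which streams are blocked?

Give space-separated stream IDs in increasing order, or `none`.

Answer: S1

Derivation:
Op 1: conn=38 S1=43 S2=43 S3=43 S4=38 blocked=[]
Op 2: conn=21 S1=26 S2=43 S3=43 S4=38 blocked=[]
Op 3: conn=5 S1=26 S2=43 S3=43 S4=22 blocked=[]
Op 4: conn=-14 S1=7 S2=43 S3=43 S4=22 blocked=[1, 2, 3, 4]
Op 5: conn=8 S1=7 S2=43 S3=43 S4=22 blocked=[]
Op 6: conn=-8 S1=7 S2=43 S3=27 S4=22 blocked=[1, 2, 3, 4]
Op 7: conn=8 S1=7 S2=43 S3=27 S4=22 blocked=[]
Op 8: conn=1 S1=0 S2=43 S3=27 S4=22 blocked=[1]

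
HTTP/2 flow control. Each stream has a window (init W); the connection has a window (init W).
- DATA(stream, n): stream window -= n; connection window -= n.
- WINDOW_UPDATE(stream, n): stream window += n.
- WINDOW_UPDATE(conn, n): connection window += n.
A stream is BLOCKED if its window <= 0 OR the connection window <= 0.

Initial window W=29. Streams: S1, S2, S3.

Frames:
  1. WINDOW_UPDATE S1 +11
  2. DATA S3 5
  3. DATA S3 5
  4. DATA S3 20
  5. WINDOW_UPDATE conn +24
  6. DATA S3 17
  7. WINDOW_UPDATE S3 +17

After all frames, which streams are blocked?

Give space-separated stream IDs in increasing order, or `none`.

Answer: S3

Derivation:
Op 1: conn=29 S1=40 S2=29 S3=29 blocked=[]
Op 2: conn=24 S1=40 S2=29 S3=24 blocked=[]
Op 3: conn=19 S1=40 S2=29 S3=19 blocked=[]
Op 4: conn=-1 S1=40 S2=29 S3=-1 blocked=[1, 2, 3]
Op 5: conn=23 S1=40 S2=29 S3=-1 blocked=[3]
Op 6: conn=6 S1=40 S2=29 S3=-18 blocked=[3]
Op 7: conn=6 S1=40 S2=29 S3=-1 blocked=[3]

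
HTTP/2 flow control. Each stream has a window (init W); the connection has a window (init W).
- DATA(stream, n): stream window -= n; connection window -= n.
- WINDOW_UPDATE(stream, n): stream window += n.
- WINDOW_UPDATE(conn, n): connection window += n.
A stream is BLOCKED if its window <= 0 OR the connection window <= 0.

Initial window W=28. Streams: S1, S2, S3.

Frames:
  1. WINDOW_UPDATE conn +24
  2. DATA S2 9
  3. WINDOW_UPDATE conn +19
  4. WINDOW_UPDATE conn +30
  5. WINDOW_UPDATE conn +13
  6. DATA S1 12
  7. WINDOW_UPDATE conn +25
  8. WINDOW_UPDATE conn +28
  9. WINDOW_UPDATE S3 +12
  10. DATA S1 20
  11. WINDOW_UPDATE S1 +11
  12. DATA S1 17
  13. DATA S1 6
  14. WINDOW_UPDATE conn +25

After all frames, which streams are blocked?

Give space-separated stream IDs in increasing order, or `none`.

Answer: S1

Derivation:
Op 1: conn=52 S1=28 S2=28 S3=28 blocked=[]
Op 2: conn=43 S1=28 S2=19 S3=28 blocked=[]
Op 3: conn=62 S1=28 S2=19 S3=28 blocked=[]
Op 4: conn=92 S1=28 S2=19 S3=28 blocked=[]
Op 5: conn=105 S1=28 S2=19 S3=28 blocked=[]
Op 6: conn=93 S1=16 S2=19 S3=28 blocked=[]
Op 7: conn=118 S1=16 S2=19 S3=28 blocked=[]
Op 8: conn=146 S1=16 S2=19 S3=28 blocked=[]
Op 9: conn=146 S1=16 S2=19 S3=40 blocked=[]
Op 10: conn=126 S1=-4 S2=19 S3=40 blocked=[1]
Op 11: conn=126 S1=7 S2=19 S3=40 blocked=[]
Op 12: conn=109 S1=-10 S2=19 S3=40 blocked=[1]
Op 13: conn=103 S1=-16 S2=19 S3=40 blocked=[1]
Op 14: conn=128 S1=-16 S2=19 S3=40 blocked=[1]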